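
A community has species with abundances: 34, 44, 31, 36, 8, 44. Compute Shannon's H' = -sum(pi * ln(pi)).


Total N = 34 + 44 + 31 + 36 + 8 + 44 = 197
Per-species terms:
  p = 34/197 = 0.172589; ln(p) = -1.756842; p*ln(p) = 0.172589 * (-1.756842) = -0.303212
  p = 44/197 = 0.223350; ln(p) = -1.499015; p*ln(p) = 0.223350 * (-1.499015) = -0.334805
  p = 31/197 = 0.157360; ln(p) = -1.849219; p*ln(p) = 0.157360 * (-1.849219) = -0.290993
  p = 36/197 = 0.182741; ln(p) = -1.699685; p*ln(p) = 0.182741 * (-1.699685) = -0.310602
  p = 8/197 = 0.040609; ln(p) = -3.203766; p*ln(p) = 0.040609 * (-3.203766) = -0.130102
  p = 44/197 = 0.223350; ln(p) = -1.499015; p*ln(p) = 0.223350 * (-1.499015) = -0.334805
sum(p*ln(p)) = (-0.303212) + (-0.334805) + (-0.290993) + (-0.310602) + (-0.130102) + (-0.334805) = -1.704519
H' = -(-1.704519) = 1.704519 ≈ 1.7045

1.7045


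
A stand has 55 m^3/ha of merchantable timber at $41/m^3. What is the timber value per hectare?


Value = 55 * 41 = $2255/ha

$2255/ha


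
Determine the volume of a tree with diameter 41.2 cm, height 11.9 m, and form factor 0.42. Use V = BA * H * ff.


(D/200)^2 = (41.2/200)^2 = 0.206^2 = 0.042436
BA = 3.141593 * 0.042436 = 0.133317 m^2
V = 0.133317 * 11.9 * 0.42 = 0.666318 ≈ 0.666 m^3

0.666 m^3


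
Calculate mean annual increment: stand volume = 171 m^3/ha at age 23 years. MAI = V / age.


MAI = 171 / 23 = 7.4348 ≈ 7.43 m^3/ha/yr

7.43 m^3/ha/yr


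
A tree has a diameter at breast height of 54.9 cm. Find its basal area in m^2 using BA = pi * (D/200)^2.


D/200 = 54.9/200 = 0.2745 m
(D/200)^2 = 0.2745^2 = 0.07535025
BA = 3.141593 * 0.07535025 = 0.236720 ≈ 0.2367 m^2

0.2367 m^2


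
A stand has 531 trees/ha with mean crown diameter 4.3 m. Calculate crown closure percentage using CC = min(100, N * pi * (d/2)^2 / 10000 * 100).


(d/2)^2 = (4.3/2)^2 = 2.15^2 = 4.6225
Crown area = 3.141593 * 4.6225 = 14.5220 m^2
N * area / 10000 * 100 = 531 * 14.5220 / 10000 * 100 = 77.1118
CC = min(100, 77.1118) = 77.1118 ≈ 77.1%

77.1%


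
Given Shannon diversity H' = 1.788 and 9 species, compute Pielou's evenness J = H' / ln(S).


ln(9) = 2.19722
J = H' / ln(S) = 1.788 / 2.19722 = 0.813756 ≈ 0.8138

0.8138


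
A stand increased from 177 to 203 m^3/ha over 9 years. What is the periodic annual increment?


PAI = (V2 - V1) / period = (203 - 177) / 9 = 26 / 9 = 2.8889 ≈ 2.89 m^3/ha/yr

2.89 m^3/ha/yr


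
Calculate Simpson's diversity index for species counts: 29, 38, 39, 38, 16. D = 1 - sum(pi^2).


Total N = 29 + 38 + 39 + 38 + 16 = 160
Per-species terms:
  p = 29/160 = 0.181250; p^2 = 0.181250^2 = 0.032852
  p = 38/160 = 0.237500; p^2 = 0.237500^2 = 0.056406
  p = 39/160 = 0.243750; p^2 = 0.243750^2 = 0.059414
  p = 38/160 = 0.237500; p^2 = 0.237500^2 = 0.056406
  p = 16/160 = 0.100000; p^2 = 0.100000^2 = 0.010000
sum(p^2) = 0.032852 + 0.056406 + 0.059414 + 0.056406 + 0.010000 = 0.215078
D = 1 - 0.215078 = 0.784922 ≈ 0.7849

0.7849


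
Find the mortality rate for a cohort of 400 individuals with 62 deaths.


Mortality rate = 62 / 400 = 0.1550

0.1550


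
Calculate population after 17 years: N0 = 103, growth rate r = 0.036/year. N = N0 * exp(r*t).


r*t = 0.036 * 17 = 0.612
exp(0.612) = 1.84412
N = 103 * 1.84412 = 189.944 ≈ 190

190


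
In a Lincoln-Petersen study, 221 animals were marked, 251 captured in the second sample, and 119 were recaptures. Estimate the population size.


N = M * C / R = 221 * 251 / 119 = 55471 / 119 = 466.14 ≈ 466

466 individuals


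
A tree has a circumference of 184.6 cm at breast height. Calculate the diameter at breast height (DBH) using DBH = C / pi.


DBH = C / pi = 184.6 / 3.141593 = 58.7600 ≈ 58.76 cm

58.76 cm


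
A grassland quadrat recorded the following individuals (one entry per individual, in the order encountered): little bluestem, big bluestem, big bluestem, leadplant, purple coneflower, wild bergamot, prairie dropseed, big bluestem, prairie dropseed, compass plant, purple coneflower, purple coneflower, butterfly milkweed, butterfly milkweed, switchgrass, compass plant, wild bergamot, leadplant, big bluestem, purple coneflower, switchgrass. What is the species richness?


Total individuals logged = 21
Distinct species (count of individuals): little bluestem (1), big bluestem (4), leadplant (2), purple coneflower (4), wild bergamot (2), prairie dropseed (2), compass plant (2), butterfly milkweed (2), switchgrass (2)
Species richness = number of distinct species = 9

9


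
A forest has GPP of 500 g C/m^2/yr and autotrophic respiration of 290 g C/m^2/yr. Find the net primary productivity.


NPP = GPP - Ra = 500 - 290 = 210 g C/m^2/yr

210 g C/m^2/yr


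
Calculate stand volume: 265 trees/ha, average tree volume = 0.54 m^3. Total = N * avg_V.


V_stand = 265 * 0.54 = 143.1 m^3/ha

143.1 m^3/ha


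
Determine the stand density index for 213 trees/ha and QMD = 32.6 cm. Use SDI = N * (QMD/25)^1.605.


QMD/25 = 32.6/25 = 1.304
(1.304)^1.605 = exp(1.605 * ln(1.304)) = exp(1.605 * 0.265436) = exp(0.426025) = 1.53116
SDI = 213 * 1.53116 = 326.137 ≈ 326

326


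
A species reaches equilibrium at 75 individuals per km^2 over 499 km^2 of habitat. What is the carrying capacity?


K = 75 * 499 = 37425 individuals

37425 individuals


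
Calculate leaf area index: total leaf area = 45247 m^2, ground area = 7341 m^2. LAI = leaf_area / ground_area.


LAI = 45247 / 7341 = 6.1636 ≈ 6.16

6.16


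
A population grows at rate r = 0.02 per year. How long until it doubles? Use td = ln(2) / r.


td = ln(2) / 0.02 = 0.693147 / 0.02 = 34.6574 ≈ 34.7 years

34.7 years


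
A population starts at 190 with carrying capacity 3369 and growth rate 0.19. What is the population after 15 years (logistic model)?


(K - N0)/N0 = (3369 - 190)/190 = 3179/190 = 16.7316
r*t = 0.19 * 15 = 2.85; exp(-2.85) = 0.0578443
16.7316 * 0.0578443 = 0.967828
1 + 0.967828 = 1.96783
N = 3369 / 1.96783 = 1712.04 ≈ 1712

1712


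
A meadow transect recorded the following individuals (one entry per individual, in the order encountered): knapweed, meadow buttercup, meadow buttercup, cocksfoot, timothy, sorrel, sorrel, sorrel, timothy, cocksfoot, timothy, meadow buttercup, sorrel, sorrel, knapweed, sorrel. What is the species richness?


Total individuals logged = 16
Distinct species (count of individuals): knapweed (2), meadow buttercup (3), cocksfoot (2), timothy (3), sorrel (6)
Species richness = number of distinct species = 5

5


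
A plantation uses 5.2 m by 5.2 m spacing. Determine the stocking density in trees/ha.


N = 10000 / 5.2^2 = 10000 / 27.04 = 369.822 ≈ 370 trees/ha

370 trees/ha


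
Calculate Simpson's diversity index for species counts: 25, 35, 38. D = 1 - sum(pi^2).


Total N = 25 + 35 + 38 = 98
Per-species terms:
  p = 25/98 = 0.255102; p^2 = 0.255102^2 = 0.065077
  p = 35/98 = 0.357143; p^2 = 0.357143^2 = 0.127551
  p = 38/98 = 0.387755; p^2 = 0.387755^2 = 0.150354
sum(p^2) = 0.065077 + 0.127551 + 0.150354 = 0.342982
D = 1 - 0.342982 = 0.657018 ≈ 0.6570

0.6570


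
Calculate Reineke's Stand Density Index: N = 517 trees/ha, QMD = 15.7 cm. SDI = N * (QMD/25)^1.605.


QMD/25 = 15.7/25 = 0.628
(0.628)^1.605 = exp(1.605 * ln(0.628)) = exp(1.605 * (-0.465215)) = exp(-0.746670) = 0.473942
SDI = 517 * 0.473942 = 245.028 ≈ 245

245


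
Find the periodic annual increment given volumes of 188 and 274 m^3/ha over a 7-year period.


PAI = (V2 - V1) / period = (274 - 188) / 7 = 86 / 7 = 12.2857 ≈ 12.29 m^3/ha/yr

12.29 m^3/ha/yr


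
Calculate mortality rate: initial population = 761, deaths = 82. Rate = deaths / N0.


Mortality rate = 82 / 761 = 0.107753 ≈ 0.1078

0.1078


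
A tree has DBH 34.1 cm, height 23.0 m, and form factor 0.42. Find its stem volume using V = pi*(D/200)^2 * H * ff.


(D/200)^2 = (34.1/200)^2 = 0.1705^2 = 0.02907025
BA = 3.141593 * 0.02907025 = 0.0913269 m^2
V = 0.0913269 * 23.0 * 0.42 = 0.882218 ≈ 0.882 m^3

0.882 m^3


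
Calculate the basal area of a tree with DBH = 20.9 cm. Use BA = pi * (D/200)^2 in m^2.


D/200 = 20.9/200 = 0.1045 m
(D/200)^2 = 0.1045^2 = 0.01092025
BA = 3.141593 * 0.01092025 = 0.0343070 ≈ 0.0343 m^2

0.0343 m^2


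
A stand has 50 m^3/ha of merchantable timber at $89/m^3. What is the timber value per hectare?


Value = 50 * 89 = $4450/ha

$4450/ha


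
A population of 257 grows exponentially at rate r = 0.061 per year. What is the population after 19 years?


r*t = 0.061 * 19 = 1.159
exp(1.159) = 3.18674
N = 257 * 3.18674 = 818.992 ≈ 819

819


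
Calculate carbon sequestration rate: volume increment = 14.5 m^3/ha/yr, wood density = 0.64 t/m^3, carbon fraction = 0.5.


C = 14.5 * 0.64 * 0.5 = 4.64 t C/ha/yr

4.64 t C/ha/yr


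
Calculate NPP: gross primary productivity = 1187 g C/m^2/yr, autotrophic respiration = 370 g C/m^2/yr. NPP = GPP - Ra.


NPP = GPP - Ra = 1187 - 370 = 817 g C/m^2/yr

817 g C/m^2/yr


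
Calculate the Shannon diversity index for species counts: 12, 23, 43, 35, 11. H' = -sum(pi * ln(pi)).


Total N = 12 + 23 + 43 + 35 + 11 = 124
Per-species terms:
  p = 12/124 = 0.096774; ln(p) = -2.335377; p*ln(p) = 0.096774 * (-2.335377) = -0.226004
  p = 23/124 = 0.185484; ln(p) = -1.684787; p*ln(p) = 0.185484 * (-1.684787) = -0.312501
  p = 43/124 = 0.346774; ln(p) = -1.059082; p*ln(p) = 0.346774 * (-1.059082) = -0.367262
  p = 35/124 = 0.282258; ln(p) = -1.264934; p*ln(p) = 0.282258 * (-1.264934) = -0.357038
  p = 11/124 = 0.088710; ln(p) = -2.422383; p*ln(p) = 0.088710 * (-2.422383) = -0.214890
sum(p*ln(p)) = (-0.226004) + (-0.312501) + (-0.367262) + (-0.357038) + (-0.214890) = -1.477695
H' = -(-1.477695) = 1.477695 ≈ 1.4777

1.4777


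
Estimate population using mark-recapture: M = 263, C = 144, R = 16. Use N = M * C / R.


N = M * C / R = 263 * 144 / 16 = 37872 / 16 = 2367

2367 individuals


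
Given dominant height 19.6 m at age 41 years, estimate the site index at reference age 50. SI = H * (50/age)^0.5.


50/41 = 1.21951
(1.21951)^0.5 = 1.10431
SI = 19.6 * 1.10431 = 21.6445 ≈ 21.6 m

21.6 m


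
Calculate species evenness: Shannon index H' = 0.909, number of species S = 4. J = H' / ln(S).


ln(4) = 1.38629
J = H' / ln(S) = 0.909 / 1.38629 = 0.655707 ≈ 0.6557

0.6557


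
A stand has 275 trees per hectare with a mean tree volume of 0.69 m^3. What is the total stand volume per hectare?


V_stand = 275 * 0.69 = 189.75 ≈ 189.8 m^3/ha

189.8 m^3/ha


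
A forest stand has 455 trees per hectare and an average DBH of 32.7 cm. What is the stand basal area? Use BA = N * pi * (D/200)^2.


(D/200)^2 = (32.7/200)^2 = 0.1635^2 = 0.02673225
Individual BA = 3.141593 * 0.02673225 = 0.0839818 m^2
Stand BA = 455 * 0.0839818 = 38.2117 ≈ 38.21 m^2/ha

38.21 m^2/ha


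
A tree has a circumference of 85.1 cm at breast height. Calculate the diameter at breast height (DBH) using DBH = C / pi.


DBH = C / pi = 85.1 / 3.141593 = 27.0882 ≈ 27.09 cm

27.09 cm


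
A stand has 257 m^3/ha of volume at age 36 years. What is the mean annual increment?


MAI = 257 / 36 = 7.1389 ≈ 7.14 m^3/ha/yr

7.14 m^3/ha/yr


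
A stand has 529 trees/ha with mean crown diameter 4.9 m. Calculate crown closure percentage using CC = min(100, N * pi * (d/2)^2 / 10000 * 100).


(d/2)^2 = (4.9/2)^2 = 2.45^2 = 6.0025
Crown area = 3.141593 * 6.0025 = 18.8574 m^2
N * area / 10000 * 100 = 529 * 18.8574 / 10000 * 100 = 99.7556
CC = min(100, 99.7556) = 99.7556 ≈ 99.8%

99.8%


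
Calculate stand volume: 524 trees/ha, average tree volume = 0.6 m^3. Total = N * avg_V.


V_stand = 524 * 0.6 = 314.4 m^3/ha

314.4 m^3/ha


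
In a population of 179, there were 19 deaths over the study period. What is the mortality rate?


Mortality rate = 19 / 179 = 0.106145 ≈ 0.1061

0.1061


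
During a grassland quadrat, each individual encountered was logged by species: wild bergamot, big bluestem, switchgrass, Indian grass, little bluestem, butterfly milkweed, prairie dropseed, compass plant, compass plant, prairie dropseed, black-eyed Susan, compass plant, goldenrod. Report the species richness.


Total individuals logged = 13
Distinct species (count of individuals): wild bergamot (1), big bluestem (1), switchgrass (1), Indian grass (1), little bluestem (1), butterfly milkweed (1), prairie dropseed (2), compass plant (3), black-eyed Susan (1), goldenrod (1)
Species richness = number of distinct species = 10

10


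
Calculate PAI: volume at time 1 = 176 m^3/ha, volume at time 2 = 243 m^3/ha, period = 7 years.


PAI = (V2 - V1) / period = (243 - 176) / 7 = 67 / 7 = 9.5714 ≈ 9.57 m^3/ha/yr

9.57 m^3/ha/yr


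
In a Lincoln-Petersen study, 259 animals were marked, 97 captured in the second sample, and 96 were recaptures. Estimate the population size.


N = M * C / R = 259 * 97 / 96 = 25123 / 96 = 261.70 ≈ 262

262 individuals


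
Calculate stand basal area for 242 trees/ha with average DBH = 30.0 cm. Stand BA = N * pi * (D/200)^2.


(D/200)^2 = (30.0/200)^2 = 0.15^2 = 0.0225
Individual BA = 3.141593 * 0.0225 = 0.0706858 m^2
Stand BA = 242 * 0.0706858 = 17.1060 ≈ 17.11 m^2/ha

17.11 m^2/ha


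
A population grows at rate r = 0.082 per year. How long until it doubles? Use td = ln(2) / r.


td = ln(2) / 0.082 = 0.693147 / 0.082 = 8.45301 ≈ 8.5 years

8.5 years


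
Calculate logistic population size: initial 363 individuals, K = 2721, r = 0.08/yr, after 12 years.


(K - N0)/N0 = (2721 - 363)/363 = 2358/363 = 6.49587
r*t = 0.08 * 12 = 0.96; exp(-0.96) = 0.382893
6.49587 * 0.382893 = 2.48722
1 + 2.48722 = 3.48722
N = 2721 / 3.48722 = 780.278 ≈ 780

780


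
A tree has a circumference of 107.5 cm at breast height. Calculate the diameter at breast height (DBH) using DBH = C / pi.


DBH = C / pi = 107.5 / 3.141593 = 34.2183 ≈ 34.22 cm

34.22 cm


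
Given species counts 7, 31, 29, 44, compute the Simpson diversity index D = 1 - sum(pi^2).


Total N = 7 + 31 + 29 + 44 = 111
Per-species terms:
  p = 7/111 = 0.063063; p^2 = 0.063063^2 = 0.003977
  p = 31/111 = 0.279279; p^2 = 0.279279^2 = 0.077997
  p = 29/111 = 0.261261; p^2 = 0.261261^2 = 0.068257
  p = 44/111 = 0.396396; p^2 = 0.396396^2 = 0.157130
sum(p^2) = 0.003977 + 0.077997 + 0.068257 + 0.157130 = 0.307361
D = 1 - 0.307361 = 0.692639 ≈ 0.6926

0.6926


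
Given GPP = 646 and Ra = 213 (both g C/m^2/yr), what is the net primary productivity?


NPP = GPP - Ra = 646 - 213 = 433 g C/m^2/yr

433 g C/m^2/yr


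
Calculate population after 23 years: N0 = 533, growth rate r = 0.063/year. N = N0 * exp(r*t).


r*t = 0.063 * 23 = 1.449
exp(1.449) = 4.25885
N = 533 * 4.25885 = 2269.97 ≈ 2270

2270


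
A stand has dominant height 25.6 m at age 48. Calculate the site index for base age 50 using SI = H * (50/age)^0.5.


50/48 = 1.04167
(1.04167)^0.5 = 1.02062
SI = 25.6 * 1.02062 = 26.1279 ≈ 26.1 m

26.1 m


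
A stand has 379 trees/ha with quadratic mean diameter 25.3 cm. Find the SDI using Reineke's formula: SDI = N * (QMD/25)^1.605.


QMD/25 = 25.3/25 = 1.012
(1.012)^1.605 = exp(1.605 * ln(1.012)) = exp(1.605 * 0.0119286) = exp(0.0191454) = 1.01933
SDI = 379 * 1.01933 = 386.326 ≈ 386

386


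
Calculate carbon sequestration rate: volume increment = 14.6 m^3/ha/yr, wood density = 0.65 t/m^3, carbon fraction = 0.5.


C = 14.6 * 0.65 * 0.5 = 4.745 ≈ 4.75 t C/ha/yr

4.75 t C/ha/yr


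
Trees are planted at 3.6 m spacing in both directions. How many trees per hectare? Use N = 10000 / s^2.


N = 10000 / 3.6^2 = 10000 / 12.96 = 771.605 ≈ 772 trees/ha

772 trees/ha


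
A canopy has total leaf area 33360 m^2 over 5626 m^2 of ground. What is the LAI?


LAI = 33360 / 5626 = 5.9296 ≈ 5.93

5.93


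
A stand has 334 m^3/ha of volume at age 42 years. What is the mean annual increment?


MAI = 334 / 42 = 7.9524 ≈ 7.95 m^3/ha/yr

7.95 m^3/ha/yr


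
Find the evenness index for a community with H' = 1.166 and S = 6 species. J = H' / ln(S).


ln(6) = 1.79176
J = H' / ln(S) = 1.166 / 1.79176 = 0.650757 ≈ 0.6508

0.6508


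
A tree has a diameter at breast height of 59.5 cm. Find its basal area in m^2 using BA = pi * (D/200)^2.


D/200 = 59.5/200 = 0.2975 m
(D/200)^2 = 0.2975^2 = 0.08850625
BA = 3.141593 * 0.08850625 = 0.278051 ≈ 0.2781 m^2

0.2781 m^2


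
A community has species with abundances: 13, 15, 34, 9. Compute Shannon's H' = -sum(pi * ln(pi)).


Total N = 13 + 15 + 34 + 9 = 71
Per-species terms:
  p = 13/71 = 0.183099; ln(p) = -1.697728; p*ln(p) = 0.183099 * (-1.697728) = -0.310852
  p = 15/71 = 0.211268; ln(p) = -1.554628; p*ln(p) = 0.211268 * (-1.554628) = -0.328443
  p = 34/71 = 0.478873; ln(p) = -0.736320; p*ln(p) = 0.478873 * (-0.736320) = -0.352604
  p = 9/71 = 0.126761; ln(p) = -2.065452; p*ln(p) = 0.126761 * (-2.065452) = -0.261819
sum(p*ln(p)) = (-0.310852) + (-0.328443) + (-0.352604) + (-0.261819) = -1.253718
H' = -(-1.253718) = 1.253718 ≈ 1.2537

1.2537


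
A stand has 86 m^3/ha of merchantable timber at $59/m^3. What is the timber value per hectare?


Value = 86 * 59 = $5074/ha

$5074/ha


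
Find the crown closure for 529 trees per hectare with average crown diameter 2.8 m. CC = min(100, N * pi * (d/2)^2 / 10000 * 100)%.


(d/2)^2 = (2.8/2)^2 = 1.4^2 = 1.96
Crown area = 3.141593 * 1.96 = 6.15752 m^2
N * area / 10000 * 100 = 529 * 6.15752 / 10000 * 100 = 32.5733
CC = min(100, 32.5733) = 32.5733 ≈ 32.6%

32.6%


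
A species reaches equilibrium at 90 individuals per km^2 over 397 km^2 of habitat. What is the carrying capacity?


K = 90 * 397 = 35730 individuals

35730 individuals


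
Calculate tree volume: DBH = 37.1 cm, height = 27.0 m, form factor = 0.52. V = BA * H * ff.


(D/200)^2 = (37.1/200)^2 = 0.1855^2 = 0.03441025
BA = 3.141593 * 0.03441025 = 0.108103 m^2
V = 0.108103 * 27.0 * 0.52 = 1.51777 ≈ 1.518 m^3

1.518 m^3


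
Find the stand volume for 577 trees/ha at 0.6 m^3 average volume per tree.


V_stand = 577 * 0.6 = 346.2 m^3/ha

346.2 m^3/ha


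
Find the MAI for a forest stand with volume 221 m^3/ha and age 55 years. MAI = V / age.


MAI = 221 / 55 = 4.0182 ≈ 4.02 m^3/ha/yr

4.02 m^3/ha/yr


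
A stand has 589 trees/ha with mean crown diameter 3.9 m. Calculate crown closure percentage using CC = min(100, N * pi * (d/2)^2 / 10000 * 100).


(d/2)^2 = (3.9/2)^2 = 1.95^2 = 3.8025
Crown area = 3.141593 * 3.8025 = 11.9459 m^2
N * area / 10000 * 100 = 589 * 11.9459 / 10000 * 100 = 70.3614
CC = min(100, 70.3614) = 70.3614 ≈ 70.4%

70.4%


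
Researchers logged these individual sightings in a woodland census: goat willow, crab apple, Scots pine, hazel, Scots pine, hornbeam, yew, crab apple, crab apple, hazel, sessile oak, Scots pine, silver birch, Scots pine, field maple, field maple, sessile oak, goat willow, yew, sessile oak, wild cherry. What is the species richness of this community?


Total individuals logged = 21
Distinct species (count of individuals): goat willow (2), crab apple (3), Scots pine (4), hazel (2), hornbeam (1), yew (2), sessile oak (3), silver birch (1), field maple (2), wild cherry (1)
Species richness = number of distinct species = 10

10


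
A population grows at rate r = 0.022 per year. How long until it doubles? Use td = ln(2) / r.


td = ln(2) / 0.022 = 0.693147 / 0.022 = 31.5067 ≈ 31.5 years

31.5 years


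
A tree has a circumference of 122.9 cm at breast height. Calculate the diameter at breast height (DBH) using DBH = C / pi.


DBH = C / pi = 122.9 / 3.141593 = 39.1203 ≈ 39.12 cm

39.12 cm


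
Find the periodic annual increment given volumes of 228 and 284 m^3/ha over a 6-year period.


PAI = (V2 - V1) / period = (284 - 228) / 6 = 56 / 6 = 9.3333 ≈ 9.33 m^3/ha/yr

9.33 m^3/ha/yr


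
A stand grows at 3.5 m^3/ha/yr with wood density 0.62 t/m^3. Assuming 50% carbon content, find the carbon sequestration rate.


C = 3.5 * 0.62 * 0.5 = 1.085 ≈ 1.09 t C/ha/yr

1.09 t C/ha/yr


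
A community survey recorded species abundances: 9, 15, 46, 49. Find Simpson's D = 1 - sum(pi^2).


Total N = 9 + 15 + 46 + 49 = 119
Per-species terms:
  p = 9/119 = 0.075630; p^2 = 0.075630^2 = 0.005720
  p = 15/119 = 0.126050; p^2 = 0.126050^2 = 0.015889
  p = 46/119 = 0.386555; p^2 = 0.386555^2 = 0.149425
  p = 49/119 = 0.411765; p^2 = 0.411765^2 = 0.169550
sum(p^2) = 0.005720 + 0.015889 + 0.149425 + 0.169550 = 0.340584
D = 1 - 0.340584 = 0.659416 ≈ 0.6594

0.6594


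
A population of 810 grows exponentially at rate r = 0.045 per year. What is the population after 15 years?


r*t = 0.045 * 15 = 0.675
exp(0.675) = 1.96403
N = 810 * 1.96403 = 1590.86 ≈ 1591

1591


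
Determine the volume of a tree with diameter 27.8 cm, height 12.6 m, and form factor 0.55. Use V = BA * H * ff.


(D/200)^2 = (27.8/200)^2 = 0.139^2 = 0.019321
BA = 3.141593 * 0.019321 = 0.0606987 m^2
V = 0.0606987 * 12.6 * 0.55 = 0.420642 ≈ 0.421 m^3

0.421 m^3


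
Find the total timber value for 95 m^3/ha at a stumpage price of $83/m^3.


Value = 95 * 83 = $7885/ha

$7885/ha


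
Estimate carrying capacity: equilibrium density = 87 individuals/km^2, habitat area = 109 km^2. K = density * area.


K = 87 * 109 = 9483 individuals

9483 individuals


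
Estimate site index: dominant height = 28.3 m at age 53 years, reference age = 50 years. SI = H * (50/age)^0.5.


50/53 = 0.943396
(0.943396)^0.5 = 0.971286
SI = 28.3 * 0.971286 = 27.4874 ≈ 27.5 m

27.5 m


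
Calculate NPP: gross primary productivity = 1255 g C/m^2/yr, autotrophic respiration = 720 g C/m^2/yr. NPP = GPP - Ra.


NPP = GPP - Ra = 1255 - 720 = 535 g C/m^2/yr

535 g C/m^2/yr


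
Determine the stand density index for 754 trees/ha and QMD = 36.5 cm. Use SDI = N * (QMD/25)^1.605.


QMD/25 = 36.5/25 = 1.46
(1.46)^1.605 = exp(1.605 * ln(1.46)) = exp(1.605 * 0.378436) = exp(0.607390) = 1.83563
SDI = 754 * 1.83563 = 1384.07 ≈ 1384

1384


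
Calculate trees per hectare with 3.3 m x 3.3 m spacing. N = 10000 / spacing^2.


N = 10000 / 3.3^2 = 10000 / 10.89 = 918.274 ≈ 918 trees/ha

918 trees/ha


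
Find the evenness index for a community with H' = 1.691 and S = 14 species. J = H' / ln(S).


ln(14) = 2.63906
J = H' / ln(S) = 1.691 / 2.63906 = 0.640758 ≈ 0.6408

0.6408


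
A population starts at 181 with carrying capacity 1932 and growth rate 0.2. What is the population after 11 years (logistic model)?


(K - N0)/N0 = (1932 - 181)/181 = 1751/181 = 9.67403
r*t = 0.2 * 11 = 2.2; exp(-2.2) = 0.110803
9.67403 * 0.110803 = 1.07191
1 + 1.07191 = 2.07191
N = 1932 / 2.07191 = 932.473 ≈ 932

932


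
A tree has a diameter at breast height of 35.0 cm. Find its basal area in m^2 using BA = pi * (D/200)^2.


D/200 = 35.0/200 = 0.175 m
(D/200)^2 = 0.175^2 = 0.030625
BA = 3.141593 * 0.030625 = 0.0962113 ≈ 0.0962 m^2

0.0962 m^2


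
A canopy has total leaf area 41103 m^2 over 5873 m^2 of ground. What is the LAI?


LAI = 41103 / 5873 = 6.9986 ≈ 7.00

7.00


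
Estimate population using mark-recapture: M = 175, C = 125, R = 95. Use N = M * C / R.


N = M * C / R = 175 * 125 / 95 = 21875 / 95 = 230.26 ≈ 230

230 individuals


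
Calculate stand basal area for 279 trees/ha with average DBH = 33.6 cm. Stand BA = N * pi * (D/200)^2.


(D/200)^2 = (33.6/200)^2 = 0.168^2 = 0.028224
Individual BA = 3.141593 * 0.028224 = 0.0886683 m^2
Stand BA = 279 * 0.0886683 = 24.7385 ≈ 24.74 m^2/ha

24.74 m^2/ha


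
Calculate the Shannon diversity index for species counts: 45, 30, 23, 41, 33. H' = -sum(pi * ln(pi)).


Total N = 45 + 30 + 23 + 41 + 33 = 172
Per-species terms:
  p = 45/172 = 0.261628; ln(p) = -1.340832; p*ln(p) = 0.261628 * (-1.340832) = -0.350799
  p = 30/172 = 0.174419; ln(p) = -1.746295; p*ln(p) = 0.174419 * (-1.746295) = -0.304587
  p = 23/172 = 0.133721; ln(p) = -2.012000; p*ln(p) = 0.133721 * (-2.012000) = -0.269047
  p = 41/172 = 0.238372; ln(p) = -1.433923; p*ln(p) = 0.238372 * (-1.433923) = -0.341807
  p = 33/172 = 0.191860; ln(p) = -1.650989; p*ln(p) = 0.191860 * (-1.650989) = -0.316759
sum(p*ln(p)) = (-0.350799) + (-0.304587) + (-0.269047) + (-0.341807) + (-0.316759) = -1.582999
H' = -(-1.582999) = 1.582999 ≈ 1.5830

1.5830


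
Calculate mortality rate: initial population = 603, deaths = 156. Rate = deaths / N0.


Mortality rate = 156 / 603 = 0.258706 ≈ 0.2587

0.2587


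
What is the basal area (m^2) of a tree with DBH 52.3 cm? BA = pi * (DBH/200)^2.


D/200 = 52.3/200 = 0.2615 m
(D/200)^2 = 0.2615^2 = 0.06838225
BA = 3.141593 * 0.06838225 = 0.214829 ≈ 0.2148 m^2

0.2148 m^2


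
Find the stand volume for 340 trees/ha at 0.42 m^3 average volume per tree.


V_stand = 340 * 0.42 = 142.8 m^3/ha

142.8 m^3/ha


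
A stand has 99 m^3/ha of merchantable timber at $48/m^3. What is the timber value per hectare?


Value = 99 * 48 = $4752/ha

$4752/ha


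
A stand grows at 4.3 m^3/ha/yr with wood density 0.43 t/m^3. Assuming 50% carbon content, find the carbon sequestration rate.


C = 4.3 * 0.43 * 0.5 = 0.9245 ≈ 0.92 t C/ha/yr

0.92 t C/ha/yr


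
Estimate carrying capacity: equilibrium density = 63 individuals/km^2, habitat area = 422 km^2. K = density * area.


K = 63 * 422 = 26586 individuals

26586 individuals


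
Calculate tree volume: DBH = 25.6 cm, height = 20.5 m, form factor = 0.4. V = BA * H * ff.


(D/200)^2 = (25.6/200)^2 = 0.128^2 = 0.016384
BA = 3.141593 * 0.016384 = 0.0514719 m^2
V = 0.0514719 * 20.5 * 0.4 = 0.422070 ≈ 0.422 m^3

0.422 m^3


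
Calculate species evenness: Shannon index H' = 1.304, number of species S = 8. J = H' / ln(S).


ln(8) = 2.07944
J = H' / ln(S) = 1.304 / 2.07944 = 0.627092 ≈ 0.6271

0.6271


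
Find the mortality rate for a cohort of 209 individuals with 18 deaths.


Mortality rate = 18 / 209 = 0.086124 ≈ 0.0861

0.0861


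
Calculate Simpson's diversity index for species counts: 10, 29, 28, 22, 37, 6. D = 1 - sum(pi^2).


Total N = 10 + 29 + 28 + 22 + 37 + 6 = 132
Per-species terms:
  p = 10/132 = 0.075758; p^2 = 0.075758^2 = 0.005739
  p = 29/132 = 0.219697; p^2 = 0.219697^2 = 0.048267
  p = 28/132 = 0.212121; p^2 = 0.212121^2 = 0.044995
  p = 22/132 = 0.166667; p^2 = 0.166667^2 = 0.027778
  p = 37/132 = 0.280303; p^2 = 0.280303^2 = 0.078570
  p = 6/132 = 0.045455; p^2 = 0.045455^2 = 0.002066
sum(p^2) = 0.005739 + 0.048267 + 0.044995 + 0.027778 + 0.078570 + 0.002066 = 0.207415
D = 1 - 0.207415 = 0.792585 ≈ 0.7926

0.7926


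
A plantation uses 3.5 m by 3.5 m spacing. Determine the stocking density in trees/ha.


N = 10000 / 3.5^2 = 10000 / 12.25 = 816.327 ≈ 816 trees/ha

816 trees/ha


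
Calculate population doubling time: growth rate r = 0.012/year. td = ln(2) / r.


td = ln(2) / 0.012 = 0.693147 / 0.012 = 57.7623 ≈ 57.8 years

57.8 years


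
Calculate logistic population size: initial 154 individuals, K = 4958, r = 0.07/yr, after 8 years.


(K - N0)/N0 = (4958 - 154)/154 = 4804/154 = 31.1948
r*t = 0.07 * 8 = 0.56; exp(-0.56) = 0.571209
31.1948 * 0.571209 = 17.8188
1 + 17.8188 = 18.8188
N = 4958 / 18.8188 = 263.460 ≈ 263

263


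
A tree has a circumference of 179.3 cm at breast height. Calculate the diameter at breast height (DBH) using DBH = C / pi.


DBH = C / pi = 179.3 / 3.141593 = 57.0730 ≈ 57.07 cm

57.07 cm


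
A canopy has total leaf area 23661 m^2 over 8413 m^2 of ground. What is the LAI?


LAI = 23661 / 8413 = 2.8124 ≈ 2.81

2.81


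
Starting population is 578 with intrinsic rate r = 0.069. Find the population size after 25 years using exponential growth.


r*t = 0.069 * 25 = 1.725
exp(1.725) = 5.61252
N = 578 * 5.61252 = 3244.04 ≈ 3244

3244


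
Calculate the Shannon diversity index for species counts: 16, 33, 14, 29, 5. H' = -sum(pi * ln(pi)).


Total N = 16 + 33 + 14 + 29 + 5 = 97
Per-species terms:
  p = 16/97 = 0.164948; ln(p) = -1.802125; p*ln(p) = 0.164948 * (-1.802125) = -0.297257
  p = 33/97 = 0.340206; ln(p) = -1.078204; p*ln(p) = 0.340206 * (-1.078204) = -0.366811
  p = 14/97 = 0.144330; ln(p) = -1.935653; p*ln(p) = 0.144330 * (-1.935653) = -0.279373
  p = 29/97 = 0.298969; ln(p) = -1.207415; p*ln(p) = 0.298969 * (-1.207415) = -0.360980
  p = 5/97 = 0.051546; ln(p) = -2.965281; p*ln(p) = 0.051546 * (-2.965281) = -0.152848
sum(p*ln(p)) = (-0.297257) + (-0.366811) + (-0.279373) + (-0.360980) + (-0.152848) = -1.457269
H' = -(-1.457269) = 1.457269 ≈ 1.4573

1.4573


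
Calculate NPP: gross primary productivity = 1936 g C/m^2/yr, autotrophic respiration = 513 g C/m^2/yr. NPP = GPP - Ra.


NPP = GPP - Ra = 1936 - 513 = 1423 g C/m^2/yr

1423 g C/m^2/yr


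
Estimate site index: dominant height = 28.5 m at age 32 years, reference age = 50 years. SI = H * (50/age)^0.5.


50/32 = 1.56250
(1.56250)^0.5 = 1.25000
SI = 28.5 * 1.25000 = 35.6250 ≈ 35.6 m

35.6 m


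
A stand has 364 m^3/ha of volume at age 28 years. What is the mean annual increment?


MAI = 364 / 28 = 13.00 m^3/ha/yr

13.00 m^3/ha/yr


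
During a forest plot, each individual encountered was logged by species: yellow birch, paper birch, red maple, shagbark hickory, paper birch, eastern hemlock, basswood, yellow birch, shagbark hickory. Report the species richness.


Total individuals logged = 9
Distinct species (count of individuals): yellow birch (2), paper birch (2), red maple (1), shagbark hickory (2), eastern hemlock (1), basswood (1)
Species richness = number of distinct species = 6

6


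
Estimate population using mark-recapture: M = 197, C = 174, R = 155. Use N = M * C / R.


N = M * C / R = 197 * 174 / 155 = 34278 / 155 = 221.15 ≈ 221

221 individuals


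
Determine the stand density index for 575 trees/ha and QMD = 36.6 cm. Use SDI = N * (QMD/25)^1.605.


QMD/25 = 36.6/25 = 1.464
(1.464)^1.605 = exp(1.605 * ln(1.464)) = exp(1.605 * 0.381172) = exp(0.611781) = 1.84371
SDI = 575 * 1.84371 = 1060.13 ≈ 1060

1060


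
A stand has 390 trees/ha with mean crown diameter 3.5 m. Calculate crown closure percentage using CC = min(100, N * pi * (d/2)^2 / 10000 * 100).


(d/2)^2 = (3.5/2)^2 = 1.75^2 = 3.0625
Crown area = 3.141593 * 3.0625 = 9.62113 m^2
N * area / 10000 * 100 = 390 * 9.62113 / 10000 * 100 = 37.5224
CC = min(100, 37.5224) = 37.5224 ≈ 37.5%

37.5%


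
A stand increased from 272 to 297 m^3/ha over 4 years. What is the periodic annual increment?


PAI = (V2 - V1) / period = (297 - 272) / 4 = 25 / 4 = 6.25 m^3/ha/yr

6.25 m^3/ha/yr


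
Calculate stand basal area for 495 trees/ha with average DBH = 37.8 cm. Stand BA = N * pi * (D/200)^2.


(D/200)^2 = (37.8/200)^2 = 0.189^2 = 0.035721
Individual BA = 3.141593 * 0.035721 = 0.112221 m^2
Stand BA = 495 * 0.112221 = 55.5494 ≈ 55.55 m^2/ha

55.55 m^2/ha


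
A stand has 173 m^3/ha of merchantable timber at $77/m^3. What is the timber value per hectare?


Value = 173 * 77 = $13321/ha

$13321/ha


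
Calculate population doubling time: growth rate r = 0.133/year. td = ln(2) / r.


td = ln(2) / 0.133 = 0.693147 / 0.133 = 5.21163 ≈ 5.2 years

5.2 years


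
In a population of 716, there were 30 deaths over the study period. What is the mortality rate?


Mortality rate = 30 / 716 = 0.041899 ≈ 0.0419

0.0419


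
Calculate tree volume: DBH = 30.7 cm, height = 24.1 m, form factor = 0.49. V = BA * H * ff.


(D/200)^2 = (30.7/200)^2 = 0.1535^2 = 0.02356225
BA = 3.141593 * 0.02356225 = 0.0740230 m^2
V = 0.0740230 * 24.1 * 0.49 = 0.874138 ≈ 0.874 m^3

0.874 m^3


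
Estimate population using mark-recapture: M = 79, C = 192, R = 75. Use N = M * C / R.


N = M * C / R = 79 * 192 / 75 = 15168 / 75 = 202.24 ≈ 202

202 individuals


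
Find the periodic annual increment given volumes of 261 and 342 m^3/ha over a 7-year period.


PAI = (V2 - V1) / period = (342 - 261) / 7 = 81 / 7 = 11.5714 ≈ 11.57 m^3/ha/yr

11.57 m^3/ha/yr


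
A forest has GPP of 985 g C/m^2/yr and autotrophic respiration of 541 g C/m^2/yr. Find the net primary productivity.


NPP = GPP - Ra = 985 - 541 = 444 g C/m^2/yr

444 g C/m^2/yr


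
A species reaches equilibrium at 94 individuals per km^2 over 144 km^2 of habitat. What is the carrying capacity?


K = 94 * 144 = 13536 individuals

13536 individuals


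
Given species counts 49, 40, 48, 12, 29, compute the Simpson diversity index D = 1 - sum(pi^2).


Total N = 49 + 40 + 48 + 12 + 29 = 178
Per-species terms:
  p = 49/178 = 0.275281; p^2 = 0.275281^2 = 0.075780
  p = 40/178 = 0.224719; p^2 = 0.224719^2 = 0.050499
  p = 48/178 = 0.269663; p^2 = 0.269663^2 = 0.072718
  p = 12/178 = 0.067416; p^2 = 0.067416^2 = 0.004545
  p = 29/178 = 0.162921; p^2 = 0.162921^2 = 0.026543
sum(p^2) = 0.075780 + 0.050499 + 0.072718 + 0.004545 + 0.026543 = 0.230085
D = 1 - 0.230085 = 0.769915 ≈ 0.7699

0.7699


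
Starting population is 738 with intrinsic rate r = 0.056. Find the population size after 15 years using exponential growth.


r*t = 0.056 * 15 = 0.84
exp(0.84) = 2.31637
N = 738 * 2.31637 = 1709.48 ≈ 1709

1709


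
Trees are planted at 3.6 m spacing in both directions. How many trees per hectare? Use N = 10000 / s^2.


N = 10000 / 3.6^2 = 10000 / 12.96 = 771.605 ≈ 772 trees/ha

772 trees/ha


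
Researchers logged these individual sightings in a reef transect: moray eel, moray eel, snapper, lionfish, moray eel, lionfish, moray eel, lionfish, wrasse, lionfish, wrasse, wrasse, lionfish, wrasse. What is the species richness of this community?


Total individuals logged = 14
Distinct species (count of individuals): moray eel (4), snapper (1), lionfish (5), wrasse (4)
Species richness = number of distinct species = 4

4


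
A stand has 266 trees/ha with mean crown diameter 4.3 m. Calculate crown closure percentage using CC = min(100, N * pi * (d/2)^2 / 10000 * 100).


(d/2)^2 = (4.3/2)^2 = 2.15^2 = 4.6225
Crown area = 3.141593 * 4.6225 = 14.5220 m^2
N * area / 10000 * 100 = 266 * 14.5220 / 10000 * 100 = 38.6285
CC = min(100, 38.6285) = 38.6285 ≈ 38.6%

38.6%


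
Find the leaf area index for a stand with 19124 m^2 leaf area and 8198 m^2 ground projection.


LAI = 19124 / 8198 = 2.3328 ≈ 2.33

2.33


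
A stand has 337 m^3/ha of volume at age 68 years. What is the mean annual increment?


MAI = 337 / 68 = 4.9559 ≈ 4.96 m^3/ha/yr

4.96 m^3/ha/yr


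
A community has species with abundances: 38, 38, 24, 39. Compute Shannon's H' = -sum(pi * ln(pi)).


Total N = 38 + 38 + 24 + 39 = 139
Per-species terms:
  p = 38/139 = 0.273381; ln(p) = -1.296889; p*ln(p) = 0.273381 * (-1.296889) = -0.354545
  p = 38/139 = 0.273381; ln(p) = -1.296889; p*ln(p) = 0.273381 * (-1.296889) = -0.354545
  p = 24/139 = 0.172662; ln(p) = -1.756419; p*ln(p) = 0.172662 * (-1.756419) = -0.303267
  p = 39/139 = 0.280576; ln(p) = -1.270911; p*ln(p) = 0.280576 * (-1.270911) = -0.356587
sum(p*ln(p)) = (-0.354545) + (-0.354545) + (-0.303267) + (-0.356587) = -1.368944
H' = -(-1.368944) = 1.368944 ≈ 1.3689

1.3689


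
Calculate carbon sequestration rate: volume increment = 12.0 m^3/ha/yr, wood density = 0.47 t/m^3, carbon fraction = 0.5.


C = 12.0 * 0.47 * 0.5 = 2.82 t C/ha/yr

2.82 t C/ha/yr


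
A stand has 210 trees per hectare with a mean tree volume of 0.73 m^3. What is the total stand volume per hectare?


V_stand = 210 * 0.73 = 153.3 m^3/ha

153.3 m^3/ha


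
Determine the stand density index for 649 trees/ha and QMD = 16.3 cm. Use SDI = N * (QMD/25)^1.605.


QMD/25 = 16.3/25 = 0.652
(0.652)^1.605 = exp(1.605 * ln(0.652)) = exp(1.605 * (-0.427711)) = exp(-0.686476) = 0.503347
SDI = 649 * 0.503347 = 326.672 ≈ 327

327


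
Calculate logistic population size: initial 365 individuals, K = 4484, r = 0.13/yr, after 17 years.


(K - N0)/N0 = (4484 - 365)/365 = 4119/365 = 11.2849
r*t = 0.13 * 17 = 2.21; exp(-2.21) = 0.109701
11.2849 * 0.109701 = 1.23796
1 + 1.23796 = 2.23796
N = 4484 / 2.23796 = 2003.61 ≈ 2004

2004


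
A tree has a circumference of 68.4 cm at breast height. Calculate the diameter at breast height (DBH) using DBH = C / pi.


DBH = C / pi = 68.4 / 3.141593 = 21.7724 ≈ 21.77 cm

21.77 cm


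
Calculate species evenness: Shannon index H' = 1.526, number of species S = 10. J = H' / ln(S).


ln(10) = 2.30259
J = H' / ln(S) = 1.526 / 2.30259 = 0.662732 ≈ 0.6627

0.6627


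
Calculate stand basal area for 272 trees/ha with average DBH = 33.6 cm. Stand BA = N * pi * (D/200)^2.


(D/200)^2 = (33.6/200)^2 = 0.168^2 = 0.028224
Individual BA = 3.141593 * 0.028224 = 0.0886683 m^2
Stand BA = 272 * 0.0886683 = 24.1178 ≈ 24.12 m^2/ha

24.12 m^2/ha


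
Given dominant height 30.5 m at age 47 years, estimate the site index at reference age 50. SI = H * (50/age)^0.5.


50/47 = 1.06383
(1.06383)^0.5 = 1.03142
SI = 30.5 * 1.03142 = 31.4583 ≈ 31.5 m

31.5 m


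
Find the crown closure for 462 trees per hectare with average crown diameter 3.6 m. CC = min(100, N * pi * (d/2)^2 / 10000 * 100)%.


(d/2)^2 = (3.6/2)^2 = 1.8^2 = 3.24
Crown area = 3.141593 * 3.24 = 10.1788 m^2
N * area / 10000 * 100 = 462 * 10.1788 / 10000 * 100 = 47.0261
CC = min(100, 47.0261) = 47.0261 ≈ 47.0%

47.0%


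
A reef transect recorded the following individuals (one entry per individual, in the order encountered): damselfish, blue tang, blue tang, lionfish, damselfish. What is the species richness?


Total individuals logged = 5
Distinct species (count of individuals): damselfish (2), blue tang (2), lionfish (1)
Species richness = number of distinct species = 3

3


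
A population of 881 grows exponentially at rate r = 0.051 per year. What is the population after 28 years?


r*t = 0.051 * 28 = 1.428
exp(1.428) = 4.17035
N = 881 * 4.17035 = 3674.08 ≈ 3674

3674


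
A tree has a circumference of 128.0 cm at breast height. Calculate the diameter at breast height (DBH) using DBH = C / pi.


DBH = C / pi = 128.0 / 3.141593 = 40.7437 ≈ 40.74 cm

40.74 cm


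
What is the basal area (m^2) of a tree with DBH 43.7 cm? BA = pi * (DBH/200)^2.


D/200 = 43.7/200 = 0.2185 m
(D/200)^2 = 0.2185^2 = 0.04774225
BA = 3.141593 * 0.04774225 = 0.149987 ≈ 0.1500 m^2

0.1500 m^2


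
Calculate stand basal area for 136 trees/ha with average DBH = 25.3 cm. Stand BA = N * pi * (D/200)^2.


(D/200)^2 = (25.3/200)^2 = 0.1265^2 = 0.01600225
Individual BA = 3.141593 * 0.01600225 = 0.0502726 m^2
Stand BA = 136 * 0.0502726 = 6.83707 ≈ 6.84 m^2/ha

6.84 m^2/ha


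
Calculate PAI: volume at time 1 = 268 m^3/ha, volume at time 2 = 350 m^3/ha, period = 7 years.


PAI = (V2 - V1) / period = (350 - 268) / 7 = 82 / 7 = 11.7143 ≈ 11.71 m^3/ha/yr

11.71 m^3/ha/yr


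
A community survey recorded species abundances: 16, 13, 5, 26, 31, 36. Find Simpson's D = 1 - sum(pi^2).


Total N = 16 + 13 + 5 + 26 + 31 + 36 = 127
Per-species terms:
  p = 16/127 = 0.125984; p^2 = 0.125984^2 = 0.015872
  p = 13/127 = 0.102362; p^2 = 0.102362^2 = 0.010478
  p = 5/127 = 0.039370; p^2 = 0.039370^2 = 0.001550
  p = 26/127 = 0.204724; p^2 = 0.204724^2 = 0.041912
  p = 31/127 = 0.244094; p^2 = 0.244094^2 = 0.059582
  p = 36/127 = 0.283465; p^2 = 0.283465^2 = 0.080352
sum(p^2) = 0.015872 + 0.010478 + 0.001550 + 0.041912 + 0.059582 + 0.080352 = 0.209746
D = 1 - 0.209746 = 0.790254 ≈ 0.7903

0.7903


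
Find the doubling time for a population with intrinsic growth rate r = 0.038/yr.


td = ln(2) / 0.038 = 0.693147 / 0.038 = 18.2407 ≈ 18.2 years

18.2 years


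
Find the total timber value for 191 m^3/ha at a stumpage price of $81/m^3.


Value = 191 * 81 = $15471/ha

$15471/ha


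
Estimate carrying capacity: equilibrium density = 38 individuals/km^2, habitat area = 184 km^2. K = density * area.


K = 38 * 184 = 6992 individuals

6992 individuals


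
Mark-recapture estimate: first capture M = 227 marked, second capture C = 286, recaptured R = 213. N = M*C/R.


N = M * C / R = 227 * 286 / 213 = 64922 / 213 = 304.80 ≈ 305

305 individuals
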